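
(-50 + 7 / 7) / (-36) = 49 / 36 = 1.36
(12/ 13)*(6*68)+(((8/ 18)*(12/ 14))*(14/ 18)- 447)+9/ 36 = -98053/ 1404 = -69.84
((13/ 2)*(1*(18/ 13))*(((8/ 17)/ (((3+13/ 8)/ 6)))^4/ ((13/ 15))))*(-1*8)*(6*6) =-845378412871680/ 2034913411453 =-415.44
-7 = -7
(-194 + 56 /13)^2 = 6081156 /169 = 35983.17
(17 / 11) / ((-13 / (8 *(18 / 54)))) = -136 / 429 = -0.32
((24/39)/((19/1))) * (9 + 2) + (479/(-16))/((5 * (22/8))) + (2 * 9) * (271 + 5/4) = 266194217/54340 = 4898.68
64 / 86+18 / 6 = 161 / 43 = 3.74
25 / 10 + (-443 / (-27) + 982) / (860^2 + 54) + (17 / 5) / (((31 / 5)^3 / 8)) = 778033997191 / 297472936239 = 2.62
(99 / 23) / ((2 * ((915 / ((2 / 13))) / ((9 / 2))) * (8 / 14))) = 0.00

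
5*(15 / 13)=75 / 13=5.77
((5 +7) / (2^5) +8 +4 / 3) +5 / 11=2683 / 264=10.16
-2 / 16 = -1 / 8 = -0.12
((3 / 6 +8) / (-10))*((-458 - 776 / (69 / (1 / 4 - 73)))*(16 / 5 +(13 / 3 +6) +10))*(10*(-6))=49712284 / 115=432280.73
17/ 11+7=94/ 11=8.55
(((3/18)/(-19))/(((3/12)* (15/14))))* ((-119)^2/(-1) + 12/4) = 396424/855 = 463.65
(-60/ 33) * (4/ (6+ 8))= -40/ 77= -0.52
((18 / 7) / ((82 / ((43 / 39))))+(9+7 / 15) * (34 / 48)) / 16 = 4526537 / 10745280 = 0.42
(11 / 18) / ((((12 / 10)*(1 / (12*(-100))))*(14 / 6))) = -5500 / 21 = -261.90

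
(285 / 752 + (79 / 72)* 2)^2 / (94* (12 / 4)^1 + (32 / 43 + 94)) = 13044131227 / 742054348800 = 0.02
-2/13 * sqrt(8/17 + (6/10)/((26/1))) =-sqrt(2411110)/14365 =-0.11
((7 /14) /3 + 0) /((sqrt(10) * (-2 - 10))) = -0.00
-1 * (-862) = 862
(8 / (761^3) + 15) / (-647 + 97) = -6610666223 / 242391094550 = -0.03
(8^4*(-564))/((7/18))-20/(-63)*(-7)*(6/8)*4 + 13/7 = -5940375.10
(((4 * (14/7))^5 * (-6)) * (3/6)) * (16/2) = -786432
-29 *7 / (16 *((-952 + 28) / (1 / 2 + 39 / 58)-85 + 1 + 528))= 3451 / 93600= 0.04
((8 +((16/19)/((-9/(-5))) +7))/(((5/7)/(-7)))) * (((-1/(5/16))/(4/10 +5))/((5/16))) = 6635776/23085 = 287.45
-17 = -17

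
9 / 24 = 3 / 8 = 0.38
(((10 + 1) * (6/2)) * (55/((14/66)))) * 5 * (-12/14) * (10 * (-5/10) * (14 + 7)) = 26952750/7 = 3850392.86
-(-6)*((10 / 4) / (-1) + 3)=3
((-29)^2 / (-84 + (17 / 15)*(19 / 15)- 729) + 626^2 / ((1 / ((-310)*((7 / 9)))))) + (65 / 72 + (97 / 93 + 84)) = -6418210702603043 / 67927944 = -94485572.87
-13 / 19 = -0.68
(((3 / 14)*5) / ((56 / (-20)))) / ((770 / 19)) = -285 / 30184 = -0.01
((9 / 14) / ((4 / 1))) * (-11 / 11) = -0.16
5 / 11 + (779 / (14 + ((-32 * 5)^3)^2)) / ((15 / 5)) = 251658240008779 / 553648128000462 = 0.45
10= 10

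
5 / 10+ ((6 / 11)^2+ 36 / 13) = 11221 / 3146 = 3.57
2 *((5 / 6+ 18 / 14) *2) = 178 / 21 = 8.48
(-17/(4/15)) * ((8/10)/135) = -17/45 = -0.38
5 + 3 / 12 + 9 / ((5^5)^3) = 640869140661 / 122070312500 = 5.25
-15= -15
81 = 81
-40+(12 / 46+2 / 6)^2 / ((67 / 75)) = -4211135 / 106329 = -39.60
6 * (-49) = -294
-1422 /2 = -711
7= 7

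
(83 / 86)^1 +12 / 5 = 1447 / 430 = 3.37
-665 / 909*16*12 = -42560 / 303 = -140.46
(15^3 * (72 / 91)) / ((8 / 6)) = 182250 / 91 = 2002.75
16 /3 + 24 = 88 /3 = 29.33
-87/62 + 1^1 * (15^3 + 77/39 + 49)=3424.57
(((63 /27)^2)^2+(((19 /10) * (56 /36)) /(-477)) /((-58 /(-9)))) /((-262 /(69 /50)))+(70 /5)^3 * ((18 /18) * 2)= 29833944322021 /5436369000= 5487.84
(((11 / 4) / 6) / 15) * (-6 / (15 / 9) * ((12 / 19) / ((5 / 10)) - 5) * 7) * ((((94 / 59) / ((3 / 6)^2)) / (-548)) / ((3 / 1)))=-256949 / 23036550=-0.01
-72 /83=-0.87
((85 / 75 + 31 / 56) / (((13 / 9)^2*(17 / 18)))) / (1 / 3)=79461 / 30940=2.57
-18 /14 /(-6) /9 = 0.02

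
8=8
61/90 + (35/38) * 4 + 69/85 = 150401/29070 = 5.17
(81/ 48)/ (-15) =-9/ 80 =-0.11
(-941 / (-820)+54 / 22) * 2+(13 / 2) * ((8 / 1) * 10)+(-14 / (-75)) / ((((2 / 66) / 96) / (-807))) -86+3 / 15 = -10751526911 / 22550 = -476786.12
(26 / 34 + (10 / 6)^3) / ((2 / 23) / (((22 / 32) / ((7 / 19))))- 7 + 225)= 5951066 / 240550425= 0.02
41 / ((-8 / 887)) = -36367 / 8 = -4545.88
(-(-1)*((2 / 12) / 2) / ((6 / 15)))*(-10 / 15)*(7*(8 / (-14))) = 5 / 9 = 0.56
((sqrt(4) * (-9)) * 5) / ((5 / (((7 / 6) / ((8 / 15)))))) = -315 / 8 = -39.38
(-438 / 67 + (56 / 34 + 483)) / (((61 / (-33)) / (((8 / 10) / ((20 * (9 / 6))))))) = -6.90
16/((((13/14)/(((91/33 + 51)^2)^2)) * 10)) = 14390085.31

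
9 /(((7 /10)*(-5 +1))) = -45 /14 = -3.21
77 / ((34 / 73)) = 5621 / 34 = 165.32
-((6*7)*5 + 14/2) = -217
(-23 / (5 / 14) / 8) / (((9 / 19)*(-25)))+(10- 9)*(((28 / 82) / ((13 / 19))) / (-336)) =3253769 / 4797000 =0.68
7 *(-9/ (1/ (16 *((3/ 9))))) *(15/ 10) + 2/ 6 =-1511/ 3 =-503.67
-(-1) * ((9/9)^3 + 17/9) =26/9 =2.89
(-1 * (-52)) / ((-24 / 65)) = -845 / 6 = -140.83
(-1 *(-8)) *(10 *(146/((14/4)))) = 23360/7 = 3337.14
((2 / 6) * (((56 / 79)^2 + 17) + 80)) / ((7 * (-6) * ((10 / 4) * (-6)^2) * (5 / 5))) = -608513 / 70772940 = -0.01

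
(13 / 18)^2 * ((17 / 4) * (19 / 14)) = 3.01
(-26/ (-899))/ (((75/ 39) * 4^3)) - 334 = -240212631/ 719200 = -334.00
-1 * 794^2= -630436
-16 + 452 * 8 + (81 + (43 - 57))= 3667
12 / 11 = 1.09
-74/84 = -37/42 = -0.88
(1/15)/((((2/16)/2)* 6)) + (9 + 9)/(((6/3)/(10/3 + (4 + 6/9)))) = 3248/45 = 72.18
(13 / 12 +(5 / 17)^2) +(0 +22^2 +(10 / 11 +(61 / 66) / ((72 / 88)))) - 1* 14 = 162467641 / 343332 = 473.21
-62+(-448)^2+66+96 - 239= 200565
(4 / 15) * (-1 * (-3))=4 / 5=0.80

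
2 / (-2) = -1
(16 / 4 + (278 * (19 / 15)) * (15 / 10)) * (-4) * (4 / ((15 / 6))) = -85152 / 25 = -3406.08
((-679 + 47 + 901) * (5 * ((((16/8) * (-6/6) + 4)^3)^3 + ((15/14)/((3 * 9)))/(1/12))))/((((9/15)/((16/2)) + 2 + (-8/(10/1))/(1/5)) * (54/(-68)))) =19685850400/43659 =450900.17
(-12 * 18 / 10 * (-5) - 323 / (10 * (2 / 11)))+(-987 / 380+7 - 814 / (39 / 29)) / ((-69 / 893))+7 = 103791182 / 13455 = 7713.95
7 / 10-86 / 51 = -503 / 510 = -0.99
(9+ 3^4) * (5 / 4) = 225 / 2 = 112.50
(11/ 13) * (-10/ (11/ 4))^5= -102400000/ 190333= -538.00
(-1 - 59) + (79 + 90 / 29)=641 / 29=22.10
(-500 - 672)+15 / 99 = -38671 / 33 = -1171.85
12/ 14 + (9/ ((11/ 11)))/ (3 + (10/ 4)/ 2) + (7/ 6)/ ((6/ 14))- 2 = 7919/ 2142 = 3.70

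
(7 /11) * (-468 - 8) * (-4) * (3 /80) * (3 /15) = 2499 /275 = 9.09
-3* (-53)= 159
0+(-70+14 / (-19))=-1344 / 19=-70.74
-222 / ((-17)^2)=-222 / 289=-0.77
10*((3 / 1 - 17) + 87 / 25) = -526 / 5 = -105.20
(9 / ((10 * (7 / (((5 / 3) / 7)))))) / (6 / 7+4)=3 / 476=0.01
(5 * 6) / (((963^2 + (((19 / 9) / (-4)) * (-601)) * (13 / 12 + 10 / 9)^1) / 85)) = 132192 / 48110893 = 0.00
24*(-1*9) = -216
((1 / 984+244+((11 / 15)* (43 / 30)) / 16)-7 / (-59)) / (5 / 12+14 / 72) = 4252927487 / 10643600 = 399.58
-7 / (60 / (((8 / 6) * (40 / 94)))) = -28 / 423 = -0.07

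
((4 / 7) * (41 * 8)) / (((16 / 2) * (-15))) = -164 / 105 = -1.56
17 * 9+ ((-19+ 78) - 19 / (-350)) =74219 / 350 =212.05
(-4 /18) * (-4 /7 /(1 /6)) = 16 /21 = 0.76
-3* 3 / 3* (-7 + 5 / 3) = 16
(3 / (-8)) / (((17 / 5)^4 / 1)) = -1875 / 668168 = -0.00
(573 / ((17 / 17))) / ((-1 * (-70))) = 8.19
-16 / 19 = -0.84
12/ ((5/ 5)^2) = 12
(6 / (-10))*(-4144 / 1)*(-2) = -24864 / 5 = -4972.80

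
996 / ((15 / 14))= 4648 / 5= 929.60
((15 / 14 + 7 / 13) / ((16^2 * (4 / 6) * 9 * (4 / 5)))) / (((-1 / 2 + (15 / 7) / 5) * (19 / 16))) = -1465 / 94848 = -0.02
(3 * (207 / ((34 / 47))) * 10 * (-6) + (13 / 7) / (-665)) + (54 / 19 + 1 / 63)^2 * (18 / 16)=-5574925031243 / 108256680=-51497.28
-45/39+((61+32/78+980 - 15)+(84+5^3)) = 48136/39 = 1234.26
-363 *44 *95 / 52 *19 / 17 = -7207365 / 221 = -32612.51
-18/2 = -9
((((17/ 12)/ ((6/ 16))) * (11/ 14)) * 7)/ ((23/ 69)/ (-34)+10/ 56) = 89012/ 723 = 123.11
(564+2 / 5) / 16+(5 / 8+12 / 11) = 4069 / 110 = 36.99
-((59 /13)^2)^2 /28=-15.15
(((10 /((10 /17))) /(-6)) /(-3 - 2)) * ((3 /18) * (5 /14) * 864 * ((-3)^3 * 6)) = -33048 /7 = -4721.14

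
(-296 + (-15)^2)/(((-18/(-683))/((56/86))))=-678902/387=-1754.27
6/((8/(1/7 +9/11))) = 111/154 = 0.72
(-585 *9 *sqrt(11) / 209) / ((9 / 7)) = -4095 *sqrt(11) / 209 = -64.98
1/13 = 0.08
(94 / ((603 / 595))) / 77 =7990 / 6633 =1.20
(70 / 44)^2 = 2.53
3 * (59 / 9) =59 / 3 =19.67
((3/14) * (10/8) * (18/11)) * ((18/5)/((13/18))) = 2187/1001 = 2.18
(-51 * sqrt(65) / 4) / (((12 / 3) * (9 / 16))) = -17 * sqrt(65) / 3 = -45.69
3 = 3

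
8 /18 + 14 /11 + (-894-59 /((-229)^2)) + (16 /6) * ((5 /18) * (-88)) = -957.47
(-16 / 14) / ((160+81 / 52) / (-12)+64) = -4992 / 220745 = -0.02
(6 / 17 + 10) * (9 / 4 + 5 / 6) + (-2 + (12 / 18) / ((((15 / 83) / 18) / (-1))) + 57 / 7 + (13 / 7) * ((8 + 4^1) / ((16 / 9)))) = -112811 / 7140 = -15.80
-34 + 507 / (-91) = -277 / 7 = -39.57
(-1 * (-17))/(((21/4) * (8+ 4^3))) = 17/378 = 0.04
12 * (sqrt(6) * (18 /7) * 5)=1080 * sqrt(6) /7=377.92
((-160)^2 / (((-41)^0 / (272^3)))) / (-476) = -7575961600 / 7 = -1082280228.57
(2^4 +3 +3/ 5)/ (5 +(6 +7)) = 1.09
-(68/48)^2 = -289/144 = -2.01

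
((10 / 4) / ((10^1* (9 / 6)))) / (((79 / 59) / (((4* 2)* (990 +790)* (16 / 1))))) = 6721280 / 237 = 28359.83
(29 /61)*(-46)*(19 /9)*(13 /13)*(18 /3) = -50692 /183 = -277.01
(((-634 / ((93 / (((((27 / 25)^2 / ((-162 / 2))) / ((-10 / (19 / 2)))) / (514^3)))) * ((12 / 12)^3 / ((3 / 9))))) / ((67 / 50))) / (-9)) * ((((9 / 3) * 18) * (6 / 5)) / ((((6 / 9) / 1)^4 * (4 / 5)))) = 4390767 / 564099674576000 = 0.00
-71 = -71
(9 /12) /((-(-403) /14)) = 21 /806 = 0.03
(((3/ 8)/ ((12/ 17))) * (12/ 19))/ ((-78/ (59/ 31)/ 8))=-0.07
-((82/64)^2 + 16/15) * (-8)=41599/1920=21.67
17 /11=1.55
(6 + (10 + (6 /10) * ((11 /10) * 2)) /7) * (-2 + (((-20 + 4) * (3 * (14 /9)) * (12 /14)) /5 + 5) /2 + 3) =-38657 /1750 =-22.09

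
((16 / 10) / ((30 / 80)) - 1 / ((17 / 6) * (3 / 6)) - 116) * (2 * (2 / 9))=-49.97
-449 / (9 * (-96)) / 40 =449 / 34560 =0.01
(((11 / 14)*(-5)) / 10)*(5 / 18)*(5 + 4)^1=-55 / 56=-0.98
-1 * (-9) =9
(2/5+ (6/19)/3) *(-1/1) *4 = -192/95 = -2.02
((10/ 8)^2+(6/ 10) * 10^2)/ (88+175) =0.23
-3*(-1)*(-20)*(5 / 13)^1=-300 / 13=-23.08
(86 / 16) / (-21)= -43 / 168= -0.26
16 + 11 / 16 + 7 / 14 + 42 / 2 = 611 / 16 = 38.19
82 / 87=0.94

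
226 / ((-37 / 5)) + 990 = 35500 / 37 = 959.46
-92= -92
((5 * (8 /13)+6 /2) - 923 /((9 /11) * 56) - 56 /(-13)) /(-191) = 63949 /1251432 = 0.05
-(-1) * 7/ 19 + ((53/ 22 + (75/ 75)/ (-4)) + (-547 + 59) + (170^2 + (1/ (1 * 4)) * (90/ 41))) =973955155/ 34276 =28415.08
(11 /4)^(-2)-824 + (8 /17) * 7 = -1687920 /2057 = -820.57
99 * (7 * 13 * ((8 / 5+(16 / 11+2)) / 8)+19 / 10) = 117603 / 20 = 5880.15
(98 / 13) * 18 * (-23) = -40572 / 13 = -3120.92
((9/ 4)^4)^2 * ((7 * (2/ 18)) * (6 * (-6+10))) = 12261.03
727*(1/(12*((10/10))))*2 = 121.17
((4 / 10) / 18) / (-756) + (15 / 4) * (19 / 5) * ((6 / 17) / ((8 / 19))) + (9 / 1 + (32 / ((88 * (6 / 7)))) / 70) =533136311 / 25446960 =20.95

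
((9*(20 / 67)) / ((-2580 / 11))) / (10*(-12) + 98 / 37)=1221 / 12509302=0.00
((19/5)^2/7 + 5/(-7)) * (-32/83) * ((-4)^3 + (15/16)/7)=3376216/101675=33.21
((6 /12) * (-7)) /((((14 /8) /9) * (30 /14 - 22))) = 126 /139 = 0.91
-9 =-9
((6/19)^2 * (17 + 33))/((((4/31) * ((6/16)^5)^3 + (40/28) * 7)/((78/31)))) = 1234971460318003200/984370775295252707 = 1.25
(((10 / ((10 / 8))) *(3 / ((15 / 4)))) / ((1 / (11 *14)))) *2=9856 / 5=1971.20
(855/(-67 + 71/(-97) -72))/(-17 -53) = 1843/21084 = 0.09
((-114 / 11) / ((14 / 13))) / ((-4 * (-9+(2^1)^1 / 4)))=-741 / 2618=-0.28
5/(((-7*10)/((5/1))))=-0.36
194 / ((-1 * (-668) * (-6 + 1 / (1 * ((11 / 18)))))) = -1067 / 16032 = -0.07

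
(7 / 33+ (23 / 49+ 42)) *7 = 69016 / 231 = 298.77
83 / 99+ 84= 8399 / 99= 84.84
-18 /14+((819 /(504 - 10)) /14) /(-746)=-1.29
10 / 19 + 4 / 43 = 506 / 817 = 0.62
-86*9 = -774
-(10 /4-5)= 5 /2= 2.50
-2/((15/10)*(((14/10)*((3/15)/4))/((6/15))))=-160/21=-7.62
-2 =-2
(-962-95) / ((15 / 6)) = -422.80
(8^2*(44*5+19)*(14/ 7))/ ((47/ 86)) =2630912/ 47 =55976.85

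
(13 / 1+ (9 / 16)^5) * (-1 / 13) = -1.00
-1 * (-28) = 28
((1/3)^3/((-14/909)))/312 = -101/13104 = -0.01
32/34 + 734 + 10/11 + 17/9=1241615/1683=737.74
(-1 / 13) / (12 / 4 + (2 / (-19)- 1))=-19 / 468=-0.04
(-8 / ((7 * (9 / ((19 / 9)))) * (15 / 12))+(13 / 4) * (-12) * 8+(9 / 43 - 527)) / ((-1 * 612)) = 25569731 / 18651465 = 1.37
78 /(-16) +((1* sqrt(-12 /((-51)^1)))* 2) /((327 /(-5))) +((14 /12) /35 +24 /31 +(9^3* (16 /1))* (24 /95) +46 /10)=208310023 /70680 - 20* sqrt(17) /5559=2947.21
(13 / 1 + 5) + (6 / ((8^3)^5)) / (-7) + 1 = 2339760743907325 / 123145302310912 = 19.00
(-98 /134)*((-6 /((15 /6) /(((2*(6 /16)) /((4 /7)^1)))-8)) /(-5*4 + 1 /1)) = 3087 /81472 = 0.04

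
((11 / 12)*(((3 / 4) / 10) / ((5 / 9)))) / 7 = 99 / 5600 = 0.02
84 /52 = 21 /13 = 1.62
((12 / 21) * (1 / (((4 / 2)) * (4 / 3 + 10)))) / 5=3 / 595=0.01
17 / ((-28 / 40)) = -170 / 7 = -24.29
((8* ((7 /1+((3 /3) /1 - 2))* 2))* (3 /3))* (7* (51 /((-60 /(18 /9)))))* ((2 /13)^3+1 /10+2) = -131995752 /54925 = -2403.20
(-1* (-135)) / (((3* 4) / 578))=13005 / 2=6502.50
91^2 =8281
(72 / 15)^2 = 576 / 25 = 23.04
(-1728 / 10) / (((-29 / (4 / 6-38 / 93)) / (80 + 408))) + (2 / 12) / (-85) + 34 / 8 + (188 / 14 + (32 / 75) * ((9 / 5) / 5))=616396699237 / 802357500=768.23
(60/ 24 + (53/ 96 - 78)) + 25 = -4795/ 96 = -49.95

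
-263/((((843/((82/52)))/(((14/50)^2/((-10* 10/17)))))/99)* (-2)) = -0.32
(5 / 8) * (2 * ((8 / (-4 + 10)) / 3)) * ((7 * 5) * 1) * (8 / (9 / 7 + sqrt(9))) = 980 / 27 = 36.30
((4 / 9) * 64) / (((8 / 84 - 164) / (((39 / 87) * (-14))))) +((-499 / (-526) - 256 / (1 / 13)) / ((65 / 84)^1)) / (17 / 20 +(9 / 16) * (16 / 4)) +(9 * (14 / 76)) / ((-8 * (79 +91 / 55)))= -29658515613104697011 / 21400604385805632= -1385.87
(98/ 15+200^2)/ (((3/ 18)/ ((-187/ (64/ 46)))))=-1290510749/ 40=-32262768.72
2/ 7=0.29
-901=-901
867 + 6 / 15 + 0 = 4337 / 5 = 867.40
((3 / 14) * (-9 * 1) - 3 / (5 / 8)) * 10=-471 / 7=-67.29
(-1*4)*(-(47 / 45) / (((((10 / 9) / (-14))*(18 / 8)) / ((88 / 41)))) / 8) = -57904 / 9225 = -6.28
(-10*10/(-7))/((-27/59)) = -5900/189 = -31.22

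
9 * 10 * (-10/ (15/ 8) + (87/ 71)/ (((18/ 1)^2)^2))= -66251375/ 138024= -480.00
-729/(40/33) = -24057/40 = -601.42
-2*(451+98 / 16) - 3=-3669 / 4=-917.25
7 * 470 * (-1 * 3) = -9870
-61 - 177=-238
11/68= 0.16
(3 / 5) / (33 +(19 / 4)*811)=12 / 77705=0.00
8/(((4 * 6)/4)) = 4/3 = 1.33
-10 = -10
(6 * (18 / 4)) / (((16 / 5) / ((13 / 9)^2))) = 845 / 48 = 17.60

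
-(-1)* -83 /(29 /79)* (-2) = 13114 /29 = 452.21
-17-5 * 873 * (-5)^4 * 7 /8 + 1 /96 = -229164131 /96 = -2387126.36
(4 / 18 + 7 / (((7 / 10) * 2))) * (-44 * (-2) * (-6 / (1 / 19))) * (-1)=157168 / 3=52389.33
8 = 8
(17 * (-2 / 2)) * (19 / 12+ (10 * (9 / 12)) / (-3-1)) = 119 / 24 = 4.96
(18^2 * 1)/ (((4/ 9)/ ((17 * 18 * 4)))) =892296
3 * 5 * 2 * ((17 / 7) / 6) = 85 / 7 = 12.14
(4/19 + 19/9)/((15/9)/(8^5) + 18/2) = 13008896/50430237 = 0.26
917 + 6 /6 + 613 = 1531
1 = 1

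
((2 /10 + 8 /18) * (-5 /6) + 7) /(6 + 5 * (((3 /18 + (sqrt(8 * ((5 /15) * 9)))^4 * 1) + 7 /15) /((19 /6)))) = 6631 /940302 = 0.01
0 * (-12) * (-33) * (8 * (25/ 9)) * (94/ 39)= 0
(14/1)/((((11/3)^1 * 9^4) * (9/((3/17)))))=14/1226907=0.00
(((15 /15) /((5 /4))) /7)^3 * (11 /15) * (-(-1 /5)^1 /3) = 704 /9646875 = 0.00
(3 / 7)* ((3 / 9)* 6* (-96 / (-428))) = 144 / 749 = 0.19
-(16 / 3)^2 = -256 / 9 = -28.44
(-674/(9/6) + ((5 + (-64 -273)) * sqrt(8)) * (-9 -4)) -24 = -1420/3 + 8632 * sqrt(2) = 11734.16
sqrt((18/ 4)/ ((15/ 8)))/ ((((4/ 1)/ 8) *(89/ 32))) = 128 *sqrt(15)/ 445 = 1.11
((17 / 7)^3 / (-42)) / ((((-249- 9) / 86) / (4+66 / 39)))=181781 / 280917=0.65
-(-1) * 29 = 29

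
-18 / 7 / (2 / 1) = -9 / 7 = -1.29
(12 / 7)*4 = 48 / 7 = 6.86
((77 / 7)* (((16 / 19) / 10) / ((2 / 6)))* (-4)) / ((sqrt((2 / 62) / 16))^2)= -523776 / 95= -5513.43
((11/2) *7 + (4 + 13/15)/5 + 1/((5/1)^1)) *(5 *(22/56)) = 65461/840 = 77.93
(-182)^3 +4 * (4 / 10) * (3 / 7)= -210999856 / 35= -6028567.31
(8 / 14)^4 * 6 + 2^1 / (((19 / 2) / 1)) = 38788 / 45619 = 0.85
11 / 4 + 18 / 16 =3.88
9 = 9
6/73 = 0.08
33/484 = 3/44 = 0.07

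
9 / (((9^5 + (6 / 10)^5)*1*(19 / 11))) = 34375 / 389559888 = 0.00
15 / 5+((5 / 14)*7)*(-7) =-29 / 2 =-14.50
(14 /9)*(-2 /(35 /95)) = -76 /9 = -8.44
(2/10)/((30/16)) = 8/75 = 0.11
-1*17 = -17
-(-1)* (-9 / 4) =-2.25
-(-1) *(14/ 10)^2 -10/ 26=512/ 325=1.58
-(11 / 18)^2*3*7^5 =-2033647 / 108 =-18830.06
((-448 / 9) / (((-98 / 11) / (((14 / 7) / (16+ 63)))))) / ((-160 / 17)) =-374 / 24885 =-0.02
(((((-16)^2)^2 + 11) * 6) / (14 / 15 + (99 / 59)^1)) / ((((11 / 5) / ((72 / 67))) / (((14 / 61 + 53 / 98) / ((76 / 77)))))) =72125608268250 / 1256192581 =57416.04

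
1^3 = 1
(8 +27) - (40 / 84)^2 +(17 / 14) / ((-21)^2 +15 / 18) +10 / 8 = 168470647 / 4676364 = 36.03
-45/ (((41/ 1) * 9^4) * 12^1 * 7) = -5/ 2510676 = -0.00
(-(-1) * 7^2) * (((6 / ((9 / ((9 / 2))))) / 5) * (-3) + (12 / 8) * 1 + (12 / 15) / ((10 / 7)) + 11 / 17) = 37779 / 850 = 44.45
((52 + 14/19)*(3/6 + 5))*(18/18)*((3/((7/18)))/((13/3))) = 892782/1729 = 516.36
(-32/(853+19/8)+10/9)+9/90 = 240949/205290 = 1.17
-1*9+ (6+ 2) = -1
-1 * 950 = -950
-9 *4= -36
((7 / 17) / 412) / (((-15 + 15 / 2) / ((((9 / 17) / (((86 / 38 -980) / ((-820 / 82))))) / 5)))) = -399 / 2764907795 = -0.00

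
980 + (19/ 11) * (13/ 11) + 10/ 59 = 7012003/ 7139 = 982.21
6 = 6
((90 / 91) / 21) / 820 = 3 / 52234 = 0.00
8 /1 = 8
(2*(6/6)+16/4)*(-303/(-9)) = 202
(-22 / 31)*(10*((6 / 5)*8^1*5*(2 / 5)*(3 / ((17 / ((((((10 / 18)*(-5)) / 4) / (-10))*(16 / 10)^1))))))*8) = -11264 / 527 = -21.37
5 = 5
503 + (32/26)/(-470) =1536657/3055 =503.00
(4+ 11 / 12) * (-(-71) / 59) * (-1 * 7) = -497 / 12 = -41.42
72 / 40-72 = -351 / 5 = -70.20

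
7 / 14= 1 / 2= 0.50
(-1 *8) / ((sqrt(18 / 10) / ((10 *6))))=-160 *sqrt(5)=-357.77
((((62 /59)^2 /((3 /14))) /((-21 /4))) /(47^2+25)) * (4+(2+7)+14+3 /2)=-146072 /11664831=-0.01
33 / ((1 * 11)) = 3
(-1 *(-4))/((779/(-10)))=-40/779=-0.05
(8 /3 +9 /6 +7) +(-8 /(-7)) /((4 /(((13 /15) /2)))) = 2371 /210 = 11.29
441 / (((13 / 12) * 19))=5292 / 247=21.43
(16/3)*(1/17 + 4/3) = 1136/153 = 7.42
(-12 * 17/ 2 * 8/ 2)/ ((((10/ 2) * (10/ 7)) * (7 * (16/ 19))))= -969/ 100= -9.69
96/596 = 24/149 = 0.16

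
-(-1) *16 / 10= 8 / 5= 1.60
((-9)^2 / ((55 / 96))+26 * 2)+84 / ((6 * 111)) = 1181366 / 6105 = 193.51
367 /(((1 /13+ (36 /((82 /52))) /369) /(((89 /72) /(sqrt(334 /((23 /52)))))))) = 118.95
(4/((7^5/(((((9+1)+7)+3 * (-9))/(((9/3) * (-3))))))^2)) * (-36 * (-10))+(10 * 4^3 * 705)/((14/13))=1065141527502400/2542277241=418971.43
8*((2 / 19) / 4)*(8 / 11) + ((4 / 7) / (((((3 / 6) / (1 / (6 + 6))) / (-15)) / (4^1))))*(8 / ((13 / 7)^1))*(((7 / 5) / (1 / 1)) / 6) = -45568 / 8151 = -5.59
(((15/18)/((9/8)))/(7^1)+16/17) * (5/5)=3364/3213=1.05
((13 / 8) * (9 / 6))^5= 90224199 / 1048576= 86.04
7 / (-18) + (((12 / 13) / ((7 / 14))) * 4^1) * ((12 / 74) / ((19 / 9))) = 29339 / 164502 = 0.18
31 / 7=4.43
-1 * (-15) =15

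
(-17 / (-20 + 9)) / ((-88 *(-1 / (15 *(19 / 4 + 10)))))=15045 / 3872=3.89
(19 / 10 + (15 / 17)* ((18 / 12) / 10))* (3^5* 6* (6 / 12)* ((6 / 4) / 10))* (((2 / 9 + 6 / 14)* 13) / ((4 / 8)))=89497629 / 23800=3760.40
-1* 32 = -32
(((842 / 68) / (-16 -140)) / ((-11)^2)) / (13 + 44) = -421 / 36581688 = -0.00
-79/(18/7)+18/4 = -26.22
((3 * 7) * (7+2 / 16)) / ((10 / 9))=10773 / 80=134.66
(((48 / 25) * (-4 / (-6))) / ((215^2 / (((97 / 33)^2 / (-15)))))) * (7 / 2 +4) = -150544 / 1258475625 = -0.00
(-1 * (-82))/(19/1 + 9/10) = 820/199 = 4.12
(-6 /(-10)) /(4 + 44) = 1 /80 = 0.01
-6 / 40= -3 / 20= -0.15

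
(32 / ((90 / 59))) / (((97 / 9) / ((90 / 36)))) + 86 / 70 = 20691 / 3395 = 6.09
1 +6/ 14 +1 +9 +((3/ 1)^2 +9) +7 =36.43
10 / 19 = 0.53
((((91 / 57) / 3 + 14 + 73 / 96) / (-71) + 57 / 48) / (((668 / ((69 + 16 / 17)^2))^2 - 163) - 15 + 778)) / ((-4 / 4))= -754827920805631357 / 465904176501162555648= -0.00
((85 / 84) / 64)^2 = 7225 / 28901376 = 0.00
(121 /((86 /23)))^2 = 7745089 /7396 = 1047.20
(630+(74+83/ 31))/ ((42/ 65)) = 1093.67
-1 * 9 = -9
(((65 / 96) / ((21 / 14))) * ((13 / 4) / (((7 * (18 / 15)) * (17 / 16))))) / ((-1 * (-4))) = 4225 / 102816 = 0.04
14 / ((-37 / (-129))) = 1806 / 37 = 48.81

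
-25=-25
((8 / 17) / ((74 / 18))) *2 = 144 / 629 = 0.23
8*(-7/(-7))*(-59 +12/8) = -460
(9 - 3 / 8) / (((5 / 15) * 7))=207 / 56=3.70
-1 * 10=-10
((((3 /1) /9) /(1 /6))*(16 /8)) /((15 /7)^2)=0.87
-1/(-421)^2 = -1/177241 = -0.00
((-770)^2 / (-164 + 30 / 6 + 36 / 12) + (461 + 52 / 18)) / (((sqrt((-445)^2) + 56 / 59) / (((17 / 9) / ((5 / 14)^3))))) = -42978854912 / 138527415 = -310.26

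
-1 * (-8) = 8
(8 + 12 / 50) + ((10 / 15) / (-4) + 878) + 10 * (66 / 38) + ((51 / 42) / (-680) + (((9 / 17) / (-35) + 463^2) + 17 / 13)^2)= 2507521608706111363381 / 54565165200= 45954623238.38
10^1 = 10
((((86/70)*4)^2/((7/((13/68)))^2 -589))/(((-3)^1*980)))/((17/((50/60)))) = -624962/1166667208875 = -0.00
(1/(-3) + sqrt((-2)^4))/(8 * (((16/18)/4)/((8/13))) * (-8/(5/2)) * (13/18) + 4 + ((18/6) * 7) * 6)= 1485/49946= 0.03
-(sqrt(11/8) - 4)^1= 4 - sqrt(22)/4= 2.83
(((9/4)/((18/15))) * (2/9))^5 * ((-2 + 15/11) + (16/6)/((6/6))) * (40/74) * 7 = 7328125/75955968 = 0.10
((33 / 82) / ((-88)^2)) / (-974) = -3 / 56227072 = -0.00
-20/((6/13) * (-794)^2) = -65/945654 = -0.00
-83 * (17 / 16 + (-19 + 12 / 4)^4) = -87033219 / 16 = -5439576.19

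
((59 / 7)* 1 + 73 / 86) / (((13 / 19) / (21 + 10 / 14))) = 8064740 / 27391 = 294.43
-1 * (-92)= 92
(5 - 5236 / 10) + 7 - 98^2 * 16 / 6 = -391834 / 15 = -26122.27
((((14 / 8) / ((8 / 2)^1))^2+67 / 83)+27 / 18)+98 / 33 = 3834307 / 701184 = 5.47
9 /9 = 1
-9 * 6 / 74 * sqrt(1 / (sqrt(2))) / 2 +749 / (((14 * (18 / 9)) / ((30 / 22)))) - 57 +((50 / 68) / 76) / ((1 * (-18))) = -10500359 / 511632 - 27 * 2^(3 / 4) / 148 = -20.83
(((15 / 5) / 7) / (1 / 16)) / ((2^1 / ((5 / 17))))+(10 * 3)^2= 107220 / 119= 901.01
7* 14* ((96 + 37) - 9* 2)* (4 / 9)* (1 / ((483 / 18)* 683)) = 560 / 2049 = 0.27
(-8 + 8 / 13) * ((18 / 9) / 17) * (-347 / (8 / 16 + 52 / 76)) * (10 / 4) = 421952 / 663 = 636.43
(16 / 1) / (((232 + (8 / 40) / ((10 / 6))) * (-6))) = -200 / 17409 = -0.01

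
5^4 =625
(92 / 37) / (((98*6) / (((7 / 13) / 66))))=23 / 666666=0.00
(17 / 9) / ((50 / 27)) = 1.02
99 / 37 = 2.68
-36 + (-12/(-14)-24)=-414/7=-59.14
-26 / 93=-0.28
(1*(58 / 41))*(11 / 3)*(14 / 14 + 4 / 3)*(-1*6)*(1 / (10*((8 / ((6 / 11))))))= -203 / 410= -0.50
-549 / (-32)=549 / 32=17.16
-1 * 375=-375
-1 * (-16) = 16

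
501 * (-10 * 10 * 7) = -350700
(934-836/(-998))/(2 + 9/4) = 1865936/8483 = 219.96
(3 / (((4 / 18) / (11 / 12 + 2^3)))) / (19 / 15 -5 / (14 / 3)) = 101115 / 164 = 616.55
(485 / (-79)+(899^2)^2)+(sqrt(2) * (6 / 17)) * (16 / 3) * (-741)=51601919655194 / 79 - 23712 * sqrt(2) / 17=653188854422.28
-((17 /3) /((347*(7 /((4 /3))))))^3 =-314432 /10447444500381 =-0.00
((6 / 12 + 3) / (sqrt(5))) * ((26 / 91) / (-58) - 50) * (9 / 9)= -10151 * sqrt(5) / 290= -78.27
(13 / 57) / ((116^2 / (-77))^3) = -5934929 / 138874590400512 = -0.00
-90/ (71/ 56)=-5040/ 71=-70.99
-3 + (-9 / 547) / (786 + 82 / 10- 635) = -1306281 / 435412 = -3.00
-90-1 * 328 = -418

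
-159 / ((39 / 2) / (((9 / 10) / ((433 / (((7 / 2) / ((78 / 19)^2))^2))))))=-338443637 / 463017222720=-0.00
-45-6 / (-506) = -11382 / 253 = -44.99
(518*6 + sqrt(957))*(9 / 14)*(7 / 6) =3*sqrt(957) / 4 + 2331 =2354.20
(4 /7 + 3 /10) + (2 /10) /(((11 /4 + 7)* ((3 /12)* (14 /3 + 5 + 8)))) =42253 /48230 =0.88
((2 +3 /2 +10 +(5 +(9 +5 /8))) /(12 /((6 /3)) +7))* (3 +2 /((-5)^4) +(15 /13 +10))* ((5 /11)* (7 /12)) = 1207773 /148720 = 8.12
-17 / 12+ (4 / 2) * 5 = 103 / 12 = 8.58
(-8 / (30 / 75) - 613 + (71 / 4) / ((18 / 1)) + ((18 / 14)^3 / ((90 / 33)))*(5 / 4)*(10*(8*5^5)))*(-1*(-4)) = 5998641785 / 6174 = 971597.31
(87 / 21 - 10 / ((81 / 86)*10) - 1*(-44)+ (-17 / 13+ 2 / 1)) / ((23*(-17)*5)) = -20714 / 847665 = -0.02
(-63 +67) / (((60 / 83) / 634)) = 52622 / 15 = 3508.13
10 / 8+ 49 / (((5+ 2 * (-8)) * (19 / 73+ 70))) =267787 / 225676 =1.19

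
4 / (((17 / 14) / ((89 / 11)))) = 4984 / 187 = 26.65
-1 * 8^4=-4096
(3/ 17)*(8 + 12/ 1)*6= 360/ 17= 21.18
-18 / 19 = -0.95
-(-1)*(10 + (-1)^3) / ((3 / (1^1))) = 3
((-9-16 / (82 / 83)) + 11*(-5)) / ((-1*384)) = 137 / 656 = 0.21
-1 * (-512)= 512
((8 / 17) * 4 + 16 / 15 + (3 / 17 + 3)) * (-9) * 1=-4686 / 85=-55.13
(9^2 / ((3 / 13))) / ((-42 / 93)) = -10881 / 14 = -777.21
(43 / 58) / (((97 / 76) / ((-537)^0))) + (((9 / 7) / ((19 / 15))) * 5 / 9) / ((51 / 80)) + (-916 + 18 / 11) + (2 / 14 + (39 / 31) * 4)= -1968693251933 / 2168825813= -907.72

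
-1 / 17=-0.06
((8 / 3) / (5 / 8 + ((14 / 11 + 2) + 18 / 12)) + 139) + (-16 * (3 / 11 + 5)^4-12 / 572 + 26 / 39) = -3316200084668 / 271224525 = -12226.77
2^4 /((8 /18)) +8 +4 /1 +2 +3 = 53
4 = 4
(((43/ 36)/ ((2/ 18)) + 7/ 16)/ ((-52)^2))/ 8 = 179/ 346112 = 0.00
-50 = -50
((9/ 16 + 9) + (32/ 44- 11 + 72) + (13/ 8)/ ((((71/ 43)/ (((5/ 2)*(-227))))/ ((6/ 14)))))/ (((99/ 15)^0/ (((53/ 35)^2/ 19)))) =-20648237087/ 1017955400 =-20.28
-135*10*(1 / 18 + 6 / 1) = -8175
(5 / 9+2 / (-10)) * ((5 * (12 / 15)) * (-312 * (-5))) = 6656 / 3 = 2218.67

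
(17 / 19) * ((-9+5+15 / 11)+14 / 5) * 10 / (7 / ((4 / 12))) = 0.07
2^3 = 8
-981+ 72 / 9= -973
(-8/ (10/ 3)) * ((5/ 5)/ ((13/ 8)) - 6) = 168/ 13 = 12.92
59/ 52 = 1.13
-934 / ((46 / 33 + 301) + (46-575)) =15411 / 3739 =4.12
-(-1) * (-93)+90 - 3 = -6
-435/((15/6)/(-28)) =4872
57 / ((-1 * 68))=-57 / 68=-0.84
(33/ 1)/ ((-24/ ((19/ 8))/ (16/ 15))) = -209/ 60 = -3.48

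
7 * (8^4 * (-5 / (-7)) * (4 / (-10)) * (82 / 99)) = -671744 / 99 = -6785.29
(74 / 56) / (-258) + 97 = 700691 / 7224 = 96.99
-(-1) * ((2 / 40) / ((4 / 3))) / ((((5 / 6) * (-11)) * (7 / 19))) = -171 / 15400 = -0.01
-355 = -355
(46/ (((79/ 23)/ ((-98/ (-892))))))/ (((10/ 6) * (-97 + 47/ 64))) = -4976832/ 542691685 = -0.01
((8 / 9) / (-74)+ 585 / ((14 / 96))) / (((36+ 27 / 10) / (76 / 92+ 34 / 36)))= 34269992980 / 186734079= 183.52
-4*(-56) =224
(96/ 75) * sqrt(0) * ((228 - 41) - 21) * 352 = 0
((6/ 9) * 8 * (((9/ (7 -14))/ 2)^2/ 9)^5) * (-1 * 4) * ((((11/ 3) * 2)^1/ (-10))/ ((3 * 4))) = 24057/ 90392079680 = 0.00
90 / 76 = 45 / 38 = 1.18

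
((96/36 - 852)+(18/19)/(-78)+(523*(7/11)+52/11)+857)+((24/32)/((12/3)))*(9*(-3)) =340.14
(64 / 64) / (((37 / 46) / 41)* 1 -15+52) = 0.03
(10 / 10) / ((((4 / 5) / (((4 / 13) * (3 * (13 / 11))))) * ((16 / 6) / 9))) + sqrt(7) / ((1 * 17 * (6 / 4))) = 2 * sqrt(7) / 51 + 405 / 88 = 4.71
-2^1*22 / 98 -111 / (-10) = 5219 / 490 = 10.65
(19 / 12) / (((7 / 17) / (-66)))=-3553 / 14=-253.79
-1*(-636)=636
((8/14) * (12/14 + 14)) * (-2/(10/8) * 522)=-1737216/245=-7090.68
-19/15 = -1.27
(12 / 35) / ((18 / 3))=0.06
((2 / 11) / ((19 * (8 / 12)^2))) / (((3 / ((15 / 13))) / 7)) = 315 / 5434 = 0.06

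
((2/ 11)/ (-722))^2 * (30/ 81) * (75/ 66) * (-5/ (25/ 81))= -75/ 173457251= -0.00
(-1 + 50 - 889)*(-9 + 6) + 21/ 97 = 244461/ 97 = 2520.22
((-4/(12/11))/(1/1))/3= -1.22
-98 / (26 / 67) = -3283 / 13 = -252.54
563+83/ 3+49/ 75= 591.32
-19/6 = -3.17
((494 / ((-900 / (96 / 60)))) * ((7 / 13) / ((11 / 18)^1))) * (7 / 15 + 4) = -71288 / 20625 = -3.46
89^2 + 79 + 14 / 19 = 152014 / 19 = 8000.74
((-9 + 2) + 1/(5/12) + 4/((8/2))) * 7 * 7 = -882/5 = -176.40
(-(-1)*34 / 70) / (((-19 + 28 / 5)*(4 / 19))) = -323 / 1876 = -0.17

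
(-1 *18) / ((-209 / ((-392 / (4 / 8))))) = -14112 / 209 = -67.52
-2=-2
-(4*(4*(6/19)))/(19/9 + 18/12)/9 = -192/1235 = -0.16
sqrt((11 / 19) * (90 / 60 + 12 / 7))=1.36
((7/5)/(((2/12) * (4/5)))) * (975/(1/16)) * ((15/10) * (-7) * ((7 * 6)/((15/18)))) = -86682960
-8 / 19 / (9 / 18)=-16 / 19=-0.84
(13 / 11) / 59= 13 / 649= 0.02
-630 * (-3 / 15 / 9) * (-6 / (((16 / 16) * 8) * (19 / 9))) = -189 / 38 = -4.97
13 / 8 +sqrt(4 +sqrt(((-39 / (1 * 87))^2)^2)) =13 / 8 +sqrt(3533) / 29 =3.67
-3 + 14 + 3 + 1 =15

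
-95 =-95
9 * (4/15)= 2.40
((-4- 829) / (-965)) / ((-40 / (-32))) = 3332 / 4825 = 0.69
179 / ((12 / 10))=895 / 6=149.17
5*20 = 100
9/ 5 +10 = 59/ 5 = 11.80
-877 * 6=-5262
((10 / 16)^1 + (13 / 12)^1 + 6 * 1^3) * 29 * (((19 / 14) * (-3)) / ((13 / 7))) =-101935 / 208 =-490.07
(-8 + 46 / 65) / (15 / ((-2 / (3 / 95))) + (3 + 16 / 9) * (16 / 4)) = -162108 / 419575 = -0.39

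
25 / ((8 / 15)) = 375 / 8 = 46.88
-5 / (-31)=5 / 31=0.16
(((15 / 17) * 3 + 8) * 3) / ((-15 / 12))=-2172 / 85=-25.55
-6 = -6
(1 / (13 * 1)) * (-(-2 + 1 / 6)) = 11 / 78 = 0.14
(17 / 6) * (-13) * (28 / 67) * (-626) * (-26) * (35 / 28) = -62947430 / 201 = -313171.29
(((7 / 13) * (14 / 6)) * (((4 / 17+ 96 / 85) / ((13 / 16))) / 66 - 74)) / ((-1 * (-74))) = -66088309 / 52618995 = -1.26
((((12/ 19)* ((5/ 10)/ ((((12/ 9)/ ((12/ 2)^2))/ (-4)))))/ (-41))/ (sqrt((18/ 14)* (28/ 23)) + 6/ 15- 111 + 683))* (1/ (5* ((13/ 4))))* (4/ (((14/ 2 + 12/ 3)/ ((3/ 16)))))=1777302/ 291478159687- 810* sqrt(23)/ 291478159687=0.00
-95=-95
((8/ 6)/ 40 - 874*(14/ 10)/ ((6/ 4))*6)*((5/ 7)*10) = -734155/ 21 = -34959.76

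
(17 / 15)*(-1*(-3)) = 17 / 5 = 3.40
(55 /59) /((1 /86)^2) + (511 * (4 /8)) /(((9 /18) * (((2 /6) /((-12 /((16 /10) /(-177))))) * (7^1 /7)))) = 240950345 /118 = 2041952.08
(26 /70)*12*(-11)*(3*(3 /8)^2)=-11583 /560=-20.68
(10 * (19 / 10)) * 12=228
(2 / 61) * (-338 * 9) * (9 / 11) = -54756 / 671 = -81.60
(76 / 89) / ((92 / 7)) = 133 / 2047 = 0.06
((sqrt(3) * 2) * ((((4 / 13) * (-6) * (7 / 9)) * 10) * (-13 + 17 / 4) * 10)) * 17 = 1666000 * sqrt(3) / 39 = 73989.66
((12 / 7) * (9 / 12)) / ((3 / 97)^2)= 9409 / 7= 1344.14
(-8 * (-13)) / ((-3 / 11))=-1144 / 3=-381.33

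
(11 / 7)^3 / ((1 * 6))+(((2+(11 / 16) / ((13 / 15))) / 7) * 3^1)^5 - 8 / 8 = 843424230053053 / 400619467702272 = 2.11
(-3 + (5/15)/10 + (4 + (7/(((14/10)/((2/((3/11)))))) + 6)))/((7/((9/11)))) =5.11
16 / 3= 5.33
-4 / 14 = -2 / 7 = -0.29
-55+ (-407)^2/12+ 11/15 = 824989/60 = 13749.82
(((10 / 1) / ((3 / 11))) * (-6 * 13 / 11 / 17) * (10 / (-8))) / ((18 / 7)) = 2275 / 306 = 7.43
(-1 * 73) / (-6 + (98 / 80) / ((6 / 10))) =1752 / 95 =18.44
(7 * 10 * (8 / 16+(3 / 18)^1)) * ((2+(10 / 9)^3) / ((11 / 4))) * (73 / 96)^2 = 229226935 / 6928416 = 33.09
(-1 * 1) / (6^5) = -1 / 7776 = -0.00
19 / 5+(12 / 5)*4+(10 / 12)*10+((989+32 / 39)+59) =69586 / 65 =1070.55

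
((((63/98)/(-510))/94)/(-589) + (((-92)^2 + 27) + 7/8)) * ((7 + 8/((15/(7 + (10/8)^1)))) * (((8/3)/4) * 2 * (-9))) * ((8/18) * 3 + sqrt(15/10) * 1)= -6713901239868/4334575 - 5035425929901 * sqrt(6)/8669150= -2971690.03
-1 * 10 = -10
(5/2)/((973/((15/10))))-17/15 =-1.13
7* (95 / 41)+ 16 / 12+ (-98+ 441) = 44348 / 123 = 360.55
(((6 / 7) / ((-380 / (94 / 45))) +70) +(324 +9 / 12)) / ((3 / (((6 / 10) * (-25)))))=-15750337 / 7980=-1973.73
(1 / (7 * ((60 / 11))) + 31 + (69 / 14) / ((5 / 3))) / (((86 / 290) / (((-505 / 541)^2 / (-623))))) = -15079883275 / 94087575708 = -0.16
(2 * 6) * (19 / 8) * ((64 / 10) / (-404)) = -228 / 505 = -0.45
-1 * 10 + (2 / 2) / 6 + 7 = -17 / 6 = -2.83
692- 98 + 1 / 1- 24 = 571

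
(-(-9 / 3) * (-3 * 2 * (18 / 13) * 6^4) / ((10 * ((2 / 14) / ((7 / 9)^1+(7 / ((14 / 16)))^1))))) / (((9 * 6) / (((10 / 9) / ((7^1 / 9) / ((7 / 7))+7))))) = -525.05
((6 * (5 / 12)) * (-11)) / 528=-5 / 96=-0.05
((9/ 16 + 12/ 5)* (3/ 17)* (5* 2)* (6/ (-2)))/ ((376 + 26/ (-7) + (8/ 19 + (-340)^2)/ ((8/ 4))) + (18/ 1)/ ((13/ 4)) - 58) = -3687957/ 13666577440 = -0.00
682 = 682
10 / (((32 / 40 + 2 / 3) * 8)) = 75 / 88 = 0.85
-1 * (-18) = 18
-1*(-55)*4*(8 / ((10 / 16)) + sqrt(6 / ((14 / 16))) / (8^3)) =55*sqrt(21) / 224 + 2816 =2817.13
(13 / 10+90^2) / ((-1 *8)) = -81013 / 80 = -1012.66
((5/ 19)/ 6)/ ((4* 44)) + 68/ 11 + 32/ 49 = 6719861/ 983136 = 6.84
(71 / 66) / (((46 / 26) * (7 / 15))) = 4615 / 3542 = 1.30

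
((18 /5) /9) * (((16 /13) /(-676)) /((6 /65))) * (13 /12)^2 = -1 /108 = -0.01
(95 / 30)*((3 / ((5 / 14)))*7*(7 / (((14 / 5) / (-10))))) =-4655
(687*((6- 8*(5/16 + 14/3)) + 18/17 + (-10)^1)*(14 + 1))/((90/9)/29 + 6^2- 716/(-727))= -315968918115/26758748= -11808.06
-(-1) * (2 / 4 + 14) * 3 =87 / 2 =43.50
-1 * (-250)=250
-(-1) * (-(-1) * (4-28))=-24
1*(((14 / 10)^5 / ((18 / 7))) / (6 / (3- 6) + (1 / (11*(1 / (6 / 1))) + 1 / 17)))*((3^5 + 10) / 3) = -5566091839 / 44043750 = -126.38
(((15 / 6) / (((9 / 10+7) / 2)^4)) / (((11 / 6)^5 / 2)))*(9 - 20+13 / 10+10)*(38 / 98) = 35458560000 / 307374525261419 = 0.00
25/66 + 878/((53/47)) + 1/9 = 779.09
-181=-181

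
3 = 3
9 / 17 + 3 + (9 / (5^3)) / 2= 15153 / 4250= 3.57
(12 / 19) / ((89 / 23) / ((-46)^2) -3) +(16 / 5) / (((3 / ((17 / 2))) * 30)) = 11423716 / 124757325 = 0.09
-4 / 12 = -1 / 3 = -0.33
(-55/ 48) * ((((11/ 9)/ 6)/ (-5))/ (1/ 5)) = 605/ 2592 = 0.23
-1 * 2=-2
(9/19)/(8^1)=9/152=0.06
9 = 9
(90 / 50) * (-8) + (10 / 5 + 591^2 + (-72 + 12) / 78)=22702409 / 65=349267.83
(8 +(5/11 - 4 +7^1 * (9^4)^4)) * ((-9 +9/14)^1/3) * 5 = -180669468413054559.55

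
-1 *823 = -823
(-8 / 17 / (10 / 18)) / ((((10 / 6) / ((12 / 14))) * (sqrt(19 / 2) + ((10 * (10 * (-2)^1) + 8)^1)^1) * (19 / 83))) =107568 * sqrt(38) / 4166401225 + 41306112 / 4166401225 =0.01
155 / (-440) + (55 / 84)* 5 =5399 / 1848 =2.92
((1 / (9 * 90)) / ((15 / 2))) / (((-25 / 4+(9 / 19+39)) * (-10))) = -38 / 76696875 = -0.00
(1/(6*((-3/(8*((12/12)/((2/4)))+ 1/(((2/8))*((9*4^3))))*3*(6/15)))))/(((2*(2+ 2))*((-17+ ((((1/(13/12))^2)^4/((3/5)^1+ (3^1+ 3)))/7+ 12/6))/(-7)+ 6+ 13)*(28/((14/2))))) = -5067298845583975/4625961391035408384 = -0.00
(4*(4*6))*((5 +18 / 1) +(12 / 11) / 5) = 122592 / 55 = 2228.95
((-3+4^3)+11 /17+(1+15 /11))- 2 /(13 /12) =62.16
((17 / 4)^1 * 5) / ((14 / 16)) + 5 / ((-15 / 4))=482 / 21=22.95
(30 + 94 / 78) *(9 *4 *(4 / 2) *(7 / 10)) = 102228 / 65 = 1572.74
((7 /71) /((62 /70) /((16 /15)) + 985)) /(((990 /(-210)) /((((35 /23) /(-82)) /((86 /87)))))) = 1392580 /3496643791597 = 0.00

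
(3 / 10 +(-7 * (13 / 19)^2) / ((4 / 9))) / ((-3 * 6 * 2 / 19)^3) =323437 / 311040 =1.04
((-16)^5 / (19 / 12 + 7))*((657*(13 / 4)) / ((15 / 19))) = -170161864704 / 515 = -330411387.77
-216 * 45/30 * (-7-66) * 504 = 11920608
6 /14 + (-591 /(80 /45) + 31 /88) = -408601 /1232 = -331.66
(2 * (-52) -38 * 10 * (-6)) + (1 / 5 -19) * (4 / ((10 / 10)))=10504 / 5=2100.80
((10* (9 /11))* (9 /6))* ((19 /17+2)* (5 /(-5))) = -7155 /187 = -38.26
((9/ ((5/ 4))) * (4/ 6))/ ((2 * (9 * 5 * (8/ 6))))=1/ 25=0.04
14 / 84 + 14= 85 / 6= 14.17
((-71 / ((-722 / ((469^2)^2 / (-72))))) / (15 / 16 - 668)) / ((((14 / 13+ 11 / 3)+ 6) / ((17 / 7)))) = 8342584245121 / 372550917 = 22393.14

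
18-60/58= 492/29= 16.97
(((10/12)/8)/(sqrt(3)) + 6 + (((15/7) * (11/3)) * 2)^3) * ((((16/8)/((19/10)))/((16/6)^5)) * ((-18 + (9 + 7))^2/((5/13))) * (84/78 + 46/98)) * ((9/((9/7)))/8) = 132975 * sqrt(3)/34865152 + 159537048795/373710848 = 426.91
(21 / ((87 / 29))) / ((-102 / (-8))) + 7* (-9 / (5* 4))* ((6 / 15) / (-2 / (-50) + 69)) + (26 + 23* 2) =12769187 / 176052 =72.53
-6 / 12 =-1 / 2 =-0.50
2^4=16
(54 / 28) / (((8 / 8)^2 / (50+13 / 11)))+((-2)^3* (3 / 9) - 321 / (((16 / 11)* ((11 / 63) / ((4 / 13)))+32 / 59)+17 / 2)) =2152446379 / 33890934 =63.51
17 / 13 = 1.31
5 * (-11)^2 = 605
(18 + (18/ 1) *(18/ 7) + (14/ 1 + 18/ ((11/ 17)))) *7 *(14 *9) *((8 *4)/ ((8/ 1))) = 4117680/ 11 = 374334.55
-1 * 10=-10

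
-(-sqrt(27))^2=-27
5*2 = 10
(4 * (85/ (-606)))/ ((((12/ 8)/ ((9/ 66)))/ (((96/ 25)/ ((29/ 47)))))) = -51136/ 161095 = -0.32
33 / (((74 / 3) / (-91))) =-9009 / 74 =-121.74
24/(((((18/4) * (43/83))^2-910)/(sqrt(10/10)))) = -661344/24926191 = -0.03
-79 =-79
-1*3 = -3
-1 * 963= -963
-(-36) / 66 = 6 / 11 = 0.55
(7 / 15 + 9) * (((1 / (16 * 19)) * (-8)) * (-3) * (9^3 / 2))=51759 / 190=272.42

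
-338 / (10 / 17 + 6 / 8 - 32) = 22984 / 2085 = 11.02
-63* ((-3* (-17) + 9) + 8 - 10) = -3654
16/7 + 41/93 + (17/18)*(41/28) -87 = -1295081/15624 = -82.89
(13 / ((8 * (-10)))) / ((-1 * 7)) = 13 / 560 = 0.02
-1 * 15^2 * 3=-675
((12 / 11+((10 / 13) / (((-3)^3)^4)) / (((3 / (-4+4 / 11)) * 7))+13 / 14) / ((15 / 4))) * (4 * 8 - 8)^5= 38403184984064 / 8955765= 4288096.55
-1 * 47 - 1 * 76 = -123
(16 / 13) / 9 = 0.14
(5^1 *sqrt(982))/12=5 *sqrt(982)/12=13.06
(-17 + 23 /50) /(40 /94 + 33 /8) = -155476 /42775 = -3.63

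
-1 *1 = -1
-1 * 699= -699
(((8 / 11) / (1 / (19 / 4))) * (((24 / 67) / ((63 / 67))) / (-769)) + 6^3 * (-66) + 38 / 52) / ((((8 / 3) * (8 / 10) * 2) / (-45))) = 14813908638075 / 98530432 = 150348.56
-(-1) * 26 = 26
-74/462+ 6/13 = 905/3003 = 0.30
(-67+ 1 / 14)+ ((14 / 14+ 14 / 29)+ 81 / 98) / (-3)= -288598 / 4263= -67.70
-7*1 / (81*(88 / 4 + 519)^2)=-0.00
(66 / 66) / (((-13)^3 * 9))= -1 / 19773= -0.00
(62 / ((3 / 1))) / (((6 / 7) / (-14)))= -337.56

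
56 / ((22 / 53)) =1484 / 11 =134.91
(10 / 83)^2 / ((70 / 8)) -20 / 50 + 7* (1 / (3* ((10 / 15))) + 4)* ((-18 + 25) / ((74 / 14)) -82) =-45349988729 / 17842510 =-2541.68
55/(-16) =-55/16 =-3.44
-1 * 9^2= -81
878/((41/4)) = 3512/41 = 85.66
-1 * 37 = -37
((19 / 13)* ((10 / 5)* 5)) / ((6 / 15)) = 475 / 13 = 36.54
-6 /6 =-1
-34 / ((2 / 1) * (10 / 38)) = -323 / 5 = -64.60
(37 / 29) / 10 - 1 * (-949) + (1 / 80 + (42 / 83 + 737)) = 64956115 / 38512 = 1686.65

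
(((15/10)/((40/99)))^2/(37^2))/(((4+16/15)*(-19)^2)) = 264627/48076651520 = 0.00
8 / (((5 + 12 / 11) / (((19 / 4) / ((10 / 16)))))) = 3344 / 335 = 9.98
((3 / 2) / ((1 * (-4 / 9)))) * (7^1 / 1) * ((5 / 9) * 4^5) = -13440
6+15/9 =23/3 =7.67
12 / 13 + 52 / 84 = 421 / 273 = 1.54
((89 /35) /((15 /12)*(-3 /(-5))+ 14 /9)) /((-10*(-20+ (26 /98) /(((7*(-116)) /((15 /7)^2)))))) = 446182632 /80914967375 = 0.01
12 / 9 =4 / 3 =1.33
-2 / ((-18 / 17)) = 17 / 9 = 1.89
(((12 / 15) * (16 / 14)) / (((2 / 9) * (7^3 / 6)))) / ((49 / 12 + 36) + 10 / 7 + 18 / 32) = 41472 / 24244955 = 0.00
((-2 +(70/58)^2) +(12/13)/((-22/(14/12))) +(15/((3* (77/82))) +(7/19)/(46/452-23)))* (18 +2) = 1561526541352/16554803265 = 94.32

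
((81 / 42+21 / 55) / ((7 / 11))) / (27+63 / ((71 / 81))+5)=126309 / 3613750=0.03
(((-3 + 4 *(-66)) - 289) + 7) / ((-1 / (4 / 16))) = 549 / 4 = 137.25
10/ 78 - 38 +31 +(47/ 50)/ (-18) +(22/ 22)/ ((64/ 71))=-1088501/ 187200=-5.81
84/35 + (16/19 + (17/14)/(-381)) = 1641257/506730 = 3.24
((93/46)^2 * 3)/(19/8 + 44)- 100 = -19574006/196259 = -99.74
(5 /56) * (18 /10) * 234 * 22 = 11583 /14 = 827.36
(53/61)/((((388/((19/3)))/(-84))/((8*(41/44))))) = -578018/65087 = -8.88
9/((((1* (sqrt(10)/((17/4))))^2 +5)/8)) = 6936/535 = 12.96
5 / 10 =1 / 2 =0.50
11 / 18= 0.61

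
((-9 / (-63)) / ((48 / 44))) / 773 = 11 / 64932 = 0.00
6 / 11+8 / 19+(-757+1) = -157802 / 209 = -755.03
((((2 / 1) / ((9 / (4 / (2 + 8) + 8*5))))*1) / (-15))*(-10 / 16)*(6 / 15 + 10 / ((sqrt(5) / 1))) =101 / 675 + 101*sqrt(5) / 135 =1.82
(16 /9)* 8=128 /9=14.22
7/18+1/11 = 95/198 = 0.48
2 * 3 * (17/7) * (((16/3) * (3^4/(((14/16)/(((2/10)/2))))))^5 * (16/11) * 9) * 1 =226298332887524573184/4044184375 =55956482668.41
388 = 388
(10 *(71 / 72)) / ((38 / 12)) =355 / 114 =3.11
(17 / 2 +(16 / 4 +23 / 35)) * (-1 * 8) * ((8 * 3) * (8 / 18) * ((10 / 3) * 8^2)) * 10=-50298880 / 21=-2395184.76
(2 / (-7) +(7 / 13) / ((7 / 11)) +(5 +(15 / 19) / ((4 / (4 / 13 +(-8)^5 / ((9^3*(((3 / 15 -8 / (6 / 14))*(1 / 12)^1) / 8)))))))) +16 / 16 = 681997192 / 12931191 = 52.74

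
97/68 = 1.43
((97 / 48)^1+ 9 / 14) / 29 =895 / 9744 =0.09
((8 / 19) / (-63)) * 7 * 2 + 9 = 1523 / 171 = 8.91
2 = 2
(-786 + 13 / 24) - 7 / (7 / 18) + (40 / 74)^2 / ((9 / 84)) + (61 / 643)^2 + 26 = -3508014889401 / 4528093448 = -774.72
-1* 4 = -4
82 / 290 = 41 / 145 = 0.28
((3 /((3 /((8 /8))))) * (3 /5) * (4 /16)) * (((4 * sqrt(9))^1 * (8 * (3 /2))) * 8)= 864 /5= 172.80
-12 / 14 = -6 / 7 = -0.86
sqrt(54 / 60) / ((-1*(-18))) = sqrt(10) / 60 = 0.05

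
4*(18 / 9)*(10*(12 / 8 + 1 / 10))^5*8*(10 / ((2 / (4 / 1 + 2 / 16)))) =1384120320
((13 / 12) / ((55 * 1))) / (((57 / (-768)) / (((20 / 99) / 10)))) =-1664 / 310365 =-0.01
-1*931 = -931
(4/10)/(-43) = -2/215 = -0.01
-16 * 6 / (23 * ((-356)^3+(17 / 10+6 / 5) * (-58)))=0.00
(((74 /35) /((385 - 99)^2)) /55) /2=37 /157457300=0.00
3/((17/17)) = 3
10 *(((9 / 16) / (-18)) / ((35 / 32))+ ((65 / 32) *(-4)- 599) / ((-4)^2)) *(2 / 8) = -94.93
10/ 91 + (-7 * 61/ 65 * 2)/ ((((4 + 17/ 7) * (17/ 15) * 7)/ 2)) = -9406/ 23205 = -0.41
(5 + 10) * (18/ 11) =270/ 11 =24.55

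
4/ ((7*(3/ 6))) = 8/ 7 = 1.14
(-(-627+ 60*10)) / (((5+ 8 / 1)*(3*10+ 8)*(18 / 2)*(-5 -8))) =-3 / 6422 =-0.00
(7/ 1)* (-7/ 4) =-49/ 4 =-12.25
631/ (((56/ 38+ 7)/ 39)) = 467571/ 161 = 2904.17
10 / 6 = 5 / 3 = 1.67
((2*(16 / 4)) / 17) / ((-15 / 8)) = -64 / 255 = -0.25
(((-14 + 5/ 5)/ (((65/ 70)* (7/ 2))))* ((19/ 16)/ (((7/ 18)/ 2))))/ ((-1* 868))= 171/ 6076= 0.03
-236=-236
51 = 51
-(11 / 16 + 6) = -107 / 16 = -6.69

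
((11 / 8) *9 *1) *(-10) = -495 / 4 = -123.75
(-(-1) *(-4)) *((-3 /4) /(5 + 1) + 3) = -23 /2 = -11.50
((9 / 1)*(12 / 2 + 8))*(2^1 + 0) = 252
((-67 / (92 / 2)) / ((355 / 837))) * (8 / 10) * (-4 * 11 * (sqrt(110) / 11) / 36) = 12462 * sqrt(110) / 40825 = 3.20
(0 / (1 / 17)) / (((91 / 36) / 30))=0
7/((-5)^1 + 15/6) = -14/5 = -2.80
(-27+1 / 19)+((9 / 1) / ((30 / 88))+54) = 53.45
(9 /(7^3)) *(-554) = -4986 /343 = -14.54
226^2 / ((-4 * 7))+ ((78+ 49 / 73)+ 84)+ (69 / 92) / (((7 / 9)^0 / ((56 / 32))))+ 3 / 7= -13569957 / 8176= -1659.73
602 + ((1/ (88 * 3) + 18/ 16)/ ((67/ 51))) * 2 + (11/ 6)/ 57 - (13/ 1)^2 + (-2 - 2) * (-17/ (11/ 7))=60243848/ 126027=478.02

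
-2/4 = -1/2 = -0.50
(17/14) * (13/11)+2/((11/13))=585/154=3.80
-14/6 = -7/3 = -2.33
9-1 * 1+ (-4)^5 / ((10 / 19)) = -9688 / 5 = -1937.60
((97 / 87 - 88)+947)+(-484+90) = 40552 / 87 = 466.11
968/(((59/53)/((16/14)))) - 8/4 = 409606/413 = 991.78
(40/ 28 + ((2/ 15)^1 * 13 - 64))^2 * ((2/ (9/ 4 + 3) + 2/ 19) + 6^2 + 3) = 128581420144/ 879795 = 146149.30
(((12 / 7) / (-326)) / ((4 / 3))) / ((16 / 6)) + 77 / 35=200681 / 91280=2.20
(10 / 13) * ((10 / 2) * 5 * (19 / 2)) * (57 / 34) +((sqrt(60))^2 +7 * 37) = 276373 / 442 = 625.28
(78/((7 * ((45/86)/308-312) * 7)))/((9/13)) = -1278992/173548431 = -0.01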